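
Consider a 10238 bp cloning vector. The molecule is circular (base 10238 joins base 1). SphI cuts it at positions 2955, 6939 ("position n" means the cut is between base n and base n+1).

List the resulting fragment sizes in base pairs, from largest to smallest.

6254, 3984 bp

Circular molecule, 2 cuts → 2 fragments:
  6939 − 2955 = 3984 bp
  wrap: 10238 − 6939 + 2955 = 6254 bp
Sorted largest to smallest: 6254, 3984 bp.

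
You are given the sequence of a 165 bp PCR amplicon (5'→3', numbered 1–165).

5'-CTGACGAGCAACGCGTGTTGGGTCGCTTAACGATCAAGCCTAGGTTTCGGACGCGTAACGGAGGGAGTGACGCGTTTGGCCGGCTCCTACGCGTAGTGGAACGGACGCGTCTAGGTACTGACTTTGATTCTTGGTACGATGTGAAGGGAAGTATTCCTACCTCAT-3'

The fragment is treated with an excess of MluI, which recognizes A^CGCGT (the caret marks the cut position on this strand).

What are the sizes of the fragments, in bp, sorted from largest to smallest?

MluI sites (ACGCGT) start at positions 11, 51, 70, 89, 105.
MluI cuts after the first base of each site, so after positions 11, 51, 70, 89, 105.
Linear molecule, 5 cuts → 6 fragments:
  1–11 → 11 bp
  12–51 → 40 bp
  52–70 → 19 bp
  71–89 → 19 bp
  90–105 → 16 bp
  106–165 → 60 bp
Sorted largest to smallest: 60, 40, 19, 19, 16, 11 bp.

60, 40, 19, 19, 16, 11 bp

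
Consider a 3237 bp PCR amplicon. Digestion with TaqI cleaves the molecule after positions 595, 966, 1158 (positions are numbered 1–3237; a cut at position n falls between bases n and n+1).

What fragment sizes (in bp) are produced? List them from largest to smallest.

2079, 595, 371, 192 bp

Linear molecule, 3 cuts → 4 fragments:
  595 − 0 = 595 bp
  966 − 595 = 371 bp
  1158 − 966 = 192 bp
  3237 − 1158 = 2079 bp
Sorted largest to smallest: 2079, 595, 371, 192 bp.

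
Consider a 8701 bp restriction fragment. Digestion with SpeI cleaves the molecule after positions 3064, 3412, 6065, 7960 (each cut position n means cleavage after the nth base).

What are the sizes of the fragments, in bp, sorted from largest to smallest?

Linear molecule, 4 cuts → 5 fragments:
  3064 − 0 = 3064 bp
  3412 − 3064 = 348 bp
  6065 − 3412 = 2653 bp
  7960 − 6065 = 1895 bp
  8701 − 7960 = 741 bp
Sorted largest to smallest: 3064, 2653, 1895, 741, 348 bp.

3064, 2653, 1895, 741, 348 bp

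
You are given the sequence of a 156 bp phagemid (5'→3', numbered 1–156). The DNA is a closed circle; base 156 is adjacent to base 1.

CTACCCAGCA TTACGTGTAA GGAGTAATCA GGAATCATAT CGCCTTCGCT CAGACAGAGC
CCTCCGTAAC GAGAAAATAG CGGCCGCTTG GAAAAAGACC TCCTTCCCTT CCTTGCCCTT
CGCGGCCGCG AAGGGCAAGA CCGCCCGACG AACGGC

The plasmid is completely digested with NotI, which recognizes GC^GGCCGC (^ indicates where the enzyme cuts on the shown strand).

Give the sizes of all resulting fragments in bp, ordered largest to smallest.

NotI sites (GCGGCCGC) start at positions 80, 122.
NotI cuts after base 2 of each site, so after positions 81, 123.
Circular molecule, 2 cuts → 2 fragments:
  82–123 → 42 bp
  124–156 then 1–81 → 33 + 81 = 114 bp
Sorted largest to smallest: 114, 42 bp.

114, 42 bp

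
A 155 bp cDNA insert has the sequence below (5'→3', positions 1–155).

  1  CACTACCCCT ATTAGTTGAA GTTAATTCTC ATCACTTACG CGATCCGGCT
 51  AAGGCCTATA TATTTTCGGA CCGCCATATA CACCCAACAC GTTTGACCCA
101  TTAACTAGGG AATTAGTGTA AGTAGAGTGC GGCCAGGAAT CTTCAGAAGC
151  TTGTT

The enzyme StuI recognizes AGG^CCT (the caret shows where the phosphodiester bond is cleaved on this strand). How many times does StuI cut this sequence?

AGGCCT occurs starting at position 52.
StuI cuts at 1 site.

1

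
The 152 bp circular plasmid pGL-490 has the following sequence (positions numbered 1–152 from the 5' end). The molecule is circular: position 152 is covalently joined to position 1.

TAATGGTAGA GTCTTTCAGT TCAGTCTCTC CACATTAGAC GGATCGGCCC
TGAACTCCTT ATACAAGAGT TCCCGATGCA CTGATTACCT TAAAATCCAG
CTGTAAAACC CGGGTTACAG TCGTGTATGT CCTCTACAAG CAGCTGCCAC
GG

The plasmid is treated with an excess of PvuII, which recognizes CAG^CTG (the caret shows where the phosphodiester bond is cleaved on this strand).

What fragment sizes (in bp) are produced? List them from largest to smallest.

PvuII sites (CAGCTG) start at positions 98, 141.
PvuII cuts after base 3 of each site, so after positions 100, 143.
Circular molecule, 2 cuts → 2 fragments:
  101–143 → 43 bp
  144–152 then 1–100 → 9 + 100 = 109 bp
Sorted largest to smallest: 109, 43 bp.

109, 43 bp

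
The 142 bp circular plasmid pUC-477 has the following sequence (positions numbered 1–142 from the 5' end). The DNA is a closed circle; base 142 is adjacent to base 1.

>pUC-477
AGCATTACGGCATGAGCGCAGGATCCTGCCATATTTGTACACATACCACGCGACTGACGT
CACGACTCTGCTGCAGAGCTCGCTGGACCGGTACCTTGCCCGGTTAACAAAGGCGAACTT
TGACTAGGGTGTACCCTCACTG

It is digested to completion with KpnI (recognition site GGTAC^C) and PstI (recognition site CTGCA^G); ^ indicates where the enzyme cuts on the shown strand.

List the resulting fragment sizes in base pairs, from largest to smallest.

The KpnI site (GGTACC) starts at position 90.
KpnI cuts after base 5 of each site (before the last base), so after position 94.
The PstI site (CTGCAG) starts at position 71.
PstI cuts after base 5 of each site (before the last base), so after position 75.
Combined cut positions: 75, 94.
Circular molecule, 2 cuts → 2 fragments:
  76–94 → 19 bp
  95–142 then 1–75 → 48 + 75 = 123 bp
Sorted largest to smallest: 123, 19 bp.

123, 19 bp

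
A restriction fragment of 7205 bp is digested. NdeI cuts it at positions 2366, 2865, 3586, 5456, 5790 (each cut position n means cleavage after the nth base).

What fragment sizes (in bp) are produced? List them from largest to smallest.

2366, 1870, 1415, 721, 499, 334 bp

Linear molecule, 5 cuts → 6 fragments:
  2366 − 0 = 2366 bp
  2865 − 2366 = 499 bp
  3586 − 2865 = 721 bp
  5456 − 3586 = 1870 bp
  5790 − 5456 = 334 bp
  7205 − 5790 = 1415 bp
Sorted largest to smallest: 2366, 1870, 1415, 721, 499, 334 bp.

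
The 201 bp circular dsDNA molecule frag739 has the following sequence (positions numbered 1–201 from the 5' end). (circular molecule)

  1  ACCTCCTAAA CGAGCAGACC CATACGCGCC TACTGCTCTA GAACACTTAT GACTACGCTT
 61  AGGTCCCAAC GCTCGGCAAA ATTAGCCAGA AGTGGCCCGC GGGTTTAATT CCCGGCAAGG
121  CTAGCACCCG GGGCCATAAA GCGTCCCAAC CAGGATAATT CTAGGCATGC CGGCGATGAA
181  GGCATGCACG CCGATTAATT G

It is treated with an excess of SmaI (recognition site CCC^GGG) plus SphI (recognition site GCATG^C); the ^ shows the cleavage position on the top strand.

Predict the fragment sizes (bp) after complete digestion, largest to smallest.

144, 40, 17 bp

The SmaI site (CCCGGG) starts at position 127.
SmaI cuts after base 3 of each site, so after position 129.
SphI sites (GCATGC) start at positions 165, 182.
SphI cuts after base 5 of each site (before the last base), so after positions 169, 186.
Combined cut positions: 129, 169, 186.
Circular molecule, 3 cuts → 3 fragments:
  130–169 → 40 bp
  170–186 → 17 bp
  187–201 then 1–129 → 15 + 129 = 144 bp
Sorted largest to smallest: 144, 40, 17 bp.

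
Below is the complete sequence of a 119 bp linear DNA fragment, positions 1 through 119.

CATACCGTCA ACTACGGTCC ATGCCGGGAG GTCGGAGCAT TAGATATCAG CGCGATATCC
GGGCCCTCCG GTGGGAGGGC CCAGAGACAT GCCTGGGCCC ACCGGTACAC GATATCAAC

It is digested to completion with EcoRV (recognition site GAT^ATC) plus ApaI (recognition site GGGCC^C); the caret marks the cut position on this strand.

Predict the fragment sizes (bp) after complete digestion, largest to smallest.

45, 18, 16, 14, 11, 9, 6 bp

EcoRV sites (GATATC) start at positions 43, 54, 111.
EcoRV cuts after base 3 of each site, so after positions 45, 56, 113.
ApaI sites (GGGCCC) start at positions 61, 77, 95.
ApaI cuts after base 5 of each site (before the last base), so after positions 65, 81, 99.
Combined cut positions: 45, 56, 65, 81, 99, 113.
Linear molecule, 6 cuts → 7 fragments:
  1–45 → 45 bp
  46–56 → 11 bp
  57–65 → 9 bp
  66–81 → 16 bp
  82–99 → 18 bp
  100–113 → 14 bp
  114–119 → 6 bp
Sorted largest to smallest: 45, 18, 16, 14, 11, 9, 6 bp.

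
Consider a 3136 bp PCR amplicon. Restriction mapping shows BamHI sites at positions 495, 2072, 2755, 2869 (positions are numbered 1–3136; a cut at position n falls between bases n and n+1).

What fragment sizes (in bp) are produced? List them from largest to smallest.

Linear molecule, 4 cuts → 5 fragments:
  495 − 0 = 495 bp
  2072 − 495 = 1577 bp
  2755 − 2072 = 683 bp
  2869 − 2755 = 114 bp
  3136 − 2869 = 267 bp
Sorted largest to smallest: 1577, 683, 495, 267, 114 bp.

1577, 683, 495, 267, 114 bp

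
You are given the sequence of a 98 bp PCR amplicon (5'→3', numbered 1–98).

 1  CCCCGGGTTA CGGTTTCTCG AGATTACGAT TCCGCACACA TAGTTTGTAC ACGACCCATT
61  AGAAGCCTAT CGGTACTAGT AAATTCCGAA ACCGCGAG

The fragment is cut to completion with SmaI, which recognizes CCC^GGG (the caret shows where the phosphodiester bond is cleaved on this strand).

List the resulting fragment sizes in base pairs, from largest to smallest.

The SmaI site (CCCGGG) starts at position 2.
SmaI cuts after base 3 of each site, so after position 4.
Linear molecule, 1 cut → 2 fragments:
  1–4 → 4 bp
  5–98 → 94 bp
Sorted largest to smallest: 94, 4 bp.

94, 4 bp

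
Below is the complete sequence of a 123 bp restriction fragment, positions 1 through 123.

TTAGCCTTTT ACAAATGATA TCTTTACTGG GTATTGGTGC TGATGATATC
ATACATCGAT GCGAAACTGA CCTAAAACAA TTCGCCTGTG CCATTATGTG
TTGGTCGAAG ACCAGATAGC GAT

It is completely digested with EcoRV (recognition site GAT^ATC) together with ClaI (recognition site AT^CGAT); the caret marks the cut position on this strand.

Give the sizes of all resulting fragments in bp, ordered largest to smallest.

EcoRV sites (GATATC) start at positions 17, 45.
EcoRV cuts after base 3 of each site, so after positions 19, 47.
The ClaI site (ATCGAT) starts at position 55.
ClaI cuts after base 2 of each site, so after position 56.
Combined cut positions: 19, 47, 56.
Linear molecule, 3 cuts → 4 fragments:
  1–19 → 19 bp
  20–47 → 28 bp
  48–56 → 9 bp
  57–123 → 67 bp
Sorted largest to smallest: 67, 28, 19, 9 bp.

67, 28, 19, 9 bp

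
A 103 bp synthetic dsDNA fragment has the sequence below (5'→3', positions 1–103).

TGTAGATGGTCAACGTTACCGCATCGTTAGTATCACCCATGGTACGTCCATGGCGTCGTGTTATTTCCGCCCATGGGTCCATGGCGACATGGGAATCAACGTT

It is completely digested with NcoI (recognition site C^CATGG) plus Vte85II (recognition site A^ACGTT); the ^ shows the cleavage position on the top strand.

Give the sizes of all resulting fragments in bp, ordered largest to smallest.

25, 23, 19, 12, 11, 8, 5 bp

NcoI sites (CCATGG) start at positions 37, 48, 71, 79.
NcoI cuts after the first base of each site, so after positions 37, 48, 71, 79.
Vte85II sites (AACGTT) start at positions 12, 98.
Vte85II cuts after the first base of each site, so after positions 12, 98.
Combined cut positions: 12, 37, 48, 71, 79, 98.
Linear molecule, 6 cuts → 7 fragments:
  1–12 → 12 bp
  13–37 → 25 bp
  38–48 → 11 bp
  49–71 → 23 bp
  72–79 → 8 bp
  80–98 → 19 bp
  99–103 → 5 bp
Sorted largest to smallest: 25, 23, 19, 12, 11, 8, 5 bp.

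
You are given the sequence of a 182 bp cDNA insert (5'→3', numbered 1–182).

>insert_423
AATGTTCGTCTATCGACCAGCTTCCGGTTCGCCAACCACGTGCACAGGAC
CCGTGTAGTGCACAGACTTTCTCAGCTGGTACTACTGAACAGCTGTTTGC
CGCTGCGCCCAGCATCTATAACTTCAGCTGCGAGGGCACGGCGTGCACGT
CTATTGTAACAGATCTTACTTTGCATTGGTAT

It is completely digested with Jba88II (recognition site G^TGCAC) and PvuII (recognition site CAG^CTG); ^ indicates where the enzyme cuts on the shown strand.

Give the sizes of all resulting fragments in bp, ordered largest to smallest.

Jba88II sites (GTGCAC) start at positions 40, 58, 143.
Jba88II cuts after the first base of each site, so after positions 40, 58, 143.
PvuII sites (CAGCTG) start at positions 73, 90, 125.
PvuII cuts after base 3 of each site, so after positions 75, 92, 127.
Combined cut positions: 40, 58, 75, 92, 127, 143.
Linear molecule, 6 cuts → 7 fragments:
  1–40 → 40 bp
  41–58 → 18 bp
  59–75 → 17 bp
  76–92 → 17 bp
  93–127 → 35 bp
  128–143 → 16 bp
  144–182 → 39 bp
Sorted largest to smallest: 40, 39, 35, 18, 17, 17, 16 bp.

40, 39, 35, 18, 17, 17, 16 bp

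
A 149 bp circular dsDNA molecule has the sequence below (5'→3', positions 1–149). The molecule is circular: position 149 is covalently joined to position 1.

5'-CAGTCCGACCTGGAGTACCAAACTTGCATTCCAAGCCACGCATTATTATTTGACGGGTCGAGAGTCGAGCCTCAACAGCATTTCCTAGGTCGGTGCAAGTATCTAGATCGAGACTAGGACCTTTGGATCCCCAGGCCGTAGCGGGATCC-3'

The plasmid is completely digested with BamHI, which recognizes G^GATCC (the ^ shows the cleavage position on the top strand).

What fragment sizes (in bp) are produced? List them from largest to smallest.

130, 19 bp

BamHI sites (GGATCC) start at positions 125, 144.
BamHI cuts after the first base of each site, so after positions 125, 144.
Circular molecule, 2 cuts → 2 fragments:
  126–144 → 19 bp
  145–149 then 1–125 → 5 + 125 = 130 bp
Sorted largest to smallest: 130, 19 bp.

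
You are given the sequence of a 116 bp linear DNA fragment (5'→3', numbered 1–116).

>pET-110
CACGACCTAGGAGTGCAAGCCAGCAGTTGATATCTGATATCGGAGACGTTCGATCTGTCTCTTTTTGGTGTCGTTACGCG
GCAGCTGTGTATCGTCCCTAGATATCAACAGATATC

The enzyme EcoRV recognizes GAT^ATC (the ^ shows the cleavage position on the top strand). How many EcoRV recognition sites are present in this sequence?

4

GATATC occurs starting at positions 29, 36, 101, 111.
EcoRV cuts at 4 sites.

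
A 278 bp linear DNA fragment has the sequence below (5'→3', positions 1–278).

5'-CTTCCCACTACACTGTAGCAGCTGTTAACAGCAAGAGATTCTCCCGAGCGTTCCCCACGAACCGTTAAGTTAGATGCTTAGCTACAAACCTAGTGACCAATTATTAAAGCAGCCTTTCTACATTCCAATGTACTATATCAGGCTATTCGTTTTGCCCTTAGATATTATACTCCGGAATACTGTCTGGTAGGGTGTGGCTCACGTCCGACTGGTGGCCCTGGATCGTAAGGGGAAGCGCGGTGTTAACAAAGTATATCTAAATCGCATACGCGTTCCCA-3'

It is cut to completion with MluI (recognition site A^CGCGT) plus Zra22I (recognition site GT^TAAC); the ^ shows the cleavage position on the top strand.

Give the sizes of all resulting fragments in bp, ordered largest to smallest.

The MluI site (ACGCGT) starts at position 268.
MluI cuts after the first base of each site, so after position 268.
Zra22I sites (GTTAAC) start at positions 24, 242.
Zra22I cuts after base 2 of each site, so after positions 25, 243.
Combined cut positions: 25, 243, 268.
Linear molecule, 3 cuts → 4 fragments:
  1–25 → 25 bp
  26–243 → 218 bp
  244–268 → 25 bp
  269–278 → 10 bp
Sorted largest to smallest: 218, 25, 25, 10 bp.

218, 25, 25, 10 bp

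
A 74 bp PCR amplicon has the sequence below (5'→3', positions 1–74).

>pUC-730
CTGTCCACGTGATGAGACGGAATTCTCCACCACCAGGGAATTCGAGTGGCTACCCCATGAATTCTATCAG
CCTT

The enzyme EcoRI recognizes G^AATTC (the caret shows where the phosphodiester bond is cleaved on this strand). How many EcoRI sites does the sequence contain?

3

GAATTC occurs starting at positions 20, 38, 59.
EcoRI cuts at 3 sites.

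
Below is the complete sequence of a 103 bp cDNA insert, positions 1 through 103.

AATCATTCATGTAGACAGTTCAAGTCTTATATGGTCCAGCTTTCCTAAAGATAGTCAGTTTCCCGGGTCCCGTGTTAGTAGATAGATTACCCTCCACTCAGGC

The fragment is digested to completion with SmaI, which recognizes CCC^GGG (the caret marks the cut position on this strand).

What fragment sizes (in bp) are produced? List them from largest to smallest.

The SmaI site (CCCGGG) starts at position 62.
SmaI cuts after base 3 of each site, so after position 64.
Linear molecule, 1 cut → 2 fragments:
  1–64 → 64 bp
  65–103 → 39 bp
Sorted largest to smallest: 64, 39 bp.

64, 39 bp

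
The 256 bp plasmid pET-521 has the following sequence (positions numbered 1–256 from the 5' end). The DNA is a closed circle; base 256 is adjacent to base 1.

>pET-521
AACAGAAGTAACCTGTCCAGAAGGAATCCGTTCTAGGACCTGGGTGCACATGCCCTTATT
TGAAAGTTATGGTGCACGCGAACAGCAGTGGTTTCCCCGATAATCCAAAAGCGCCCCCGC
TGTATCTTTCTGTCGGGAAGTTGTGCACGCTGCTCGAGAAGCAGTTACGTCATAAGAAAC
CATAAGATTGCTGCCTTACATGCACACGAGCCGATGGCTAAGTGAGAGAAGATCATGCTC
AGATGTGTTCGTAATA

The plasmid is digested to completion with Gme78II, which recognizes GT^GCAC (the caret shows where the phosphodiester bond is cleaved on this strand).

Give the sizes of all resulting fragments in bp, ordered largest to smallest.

157, 71, 28 bp

Gme78II sites (GTGCAC) start at positions 44, 72, 143.
Gme78II cuts after base 2 of each site, so after positions 45, 73, 144.
Circular molecule, 3 cuts → 3 fragments:
  46–73 → 28 bp
  74–144 → 71 bp
  145–256 then 1–45 → 112 + 45 = 157 bp
Sorted largest to smallest: 157, 71, 28 bp.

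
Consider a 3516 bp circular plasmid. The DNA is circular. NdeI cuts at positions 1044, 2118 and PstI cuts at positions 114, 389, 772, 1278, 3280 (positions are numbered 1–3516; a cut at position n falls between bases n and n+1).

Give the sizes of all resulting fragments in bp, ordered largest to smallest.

1162, 840, 383, 350, 275, 272, 234 bp

Combined cut positions (sorted): 114, 389, 772, 1044, 1278, 2118, 3280.
Circular molecule, 7 cuts → 7 fragments:
  389 − 114 = 275 bp
  772 − 389 = 383 bp
  1044 − 772 = 272 bp
  1278 − 1044 = 234 bp
  2118 − 1278 = 840 bp
  3280 − 2118 = 1162 bp
  wrap: 3516 − 3280 + 114 = 350 bp
Sorted largest to smallest: 1162, 840, 383, 350, 275, 272, 234 bp.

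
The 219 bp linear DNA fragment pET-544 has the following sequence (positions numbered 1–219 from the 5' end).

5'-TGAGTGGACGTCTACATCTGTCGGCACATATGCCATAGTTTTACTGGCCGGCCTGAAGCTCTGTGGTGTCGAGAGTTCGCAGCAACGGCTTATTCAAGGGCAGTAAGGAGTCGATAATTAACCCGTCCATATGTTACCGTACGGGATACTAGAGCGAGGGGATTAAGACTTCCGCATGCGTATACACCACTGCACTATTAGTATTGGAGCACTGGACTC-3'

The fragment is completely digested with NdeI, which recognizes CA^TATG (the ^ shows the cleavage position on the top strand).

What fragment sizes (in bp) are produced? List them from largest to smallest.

101, 90, 28 bp

NdeI sites (CATATG) start at positions 27, 128.
NdeI cuts after base 2 of each site, so after positions 28, 129.
Linear molecule, 2 cuts → 3 fragments:
  1–28 → 28 bp
  29–129 → 101 bp
  130–219 → 90 bp
Sorted largest to smallest: 101, 90, 28 bp.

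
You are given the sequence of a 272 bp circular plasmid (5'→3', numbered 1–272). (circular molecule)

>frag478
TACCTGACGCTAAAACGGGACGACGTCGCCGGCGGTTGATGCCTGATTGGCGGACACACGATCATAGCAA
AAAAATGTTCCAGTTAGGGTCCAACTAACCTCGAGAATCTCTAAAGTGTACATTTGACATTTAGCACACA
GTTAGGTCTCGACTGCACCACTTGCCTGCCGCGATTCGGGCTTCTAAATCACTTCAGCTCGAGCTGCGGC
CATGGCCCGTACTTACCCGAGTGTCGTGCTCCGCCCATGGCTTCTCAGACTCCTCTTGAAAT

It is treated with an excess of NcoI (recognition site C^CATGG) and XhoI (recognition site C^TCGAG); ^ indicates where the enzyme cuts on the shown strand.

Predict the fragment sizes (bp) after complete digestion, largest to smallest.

127, 98, 35, 12 bp

NcoI sites (CCATGG) start at positions 210, 245.
NcoI cuts after the first base of each site, so after positions 210, 245.
XhoI sites (CTCGAG) start at positions 100, 198.
XhoI cuts after the first base of each site, so after positions 100, 198.
Combined cut positions: 100, 198, 210, 245.
Circular molecule, 4 cuts → 4 fragments:
  101–198 → 98 bp
  199–210 → 12 bp
  211–245 → 35 bp
  246–272 then 1–100 → 27 + 100 = 127 bp
Sorted largest to smallest: 127, 98, 35, 12 bp.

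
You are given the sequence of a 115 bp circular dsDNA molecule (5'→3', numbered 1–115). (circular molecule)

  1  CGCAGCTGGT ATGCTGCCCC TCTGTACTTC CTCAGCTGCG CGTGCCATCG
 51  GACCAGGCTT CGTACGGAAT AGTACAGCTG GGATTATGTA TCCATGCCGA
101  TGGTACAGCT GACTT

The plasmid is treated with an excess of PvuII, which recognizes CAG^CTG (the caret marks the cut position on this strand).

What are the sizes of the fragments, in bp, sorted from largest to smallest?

PvuII sites (CAGCTG) start at positions 3, 33, 75, 106.
PvuII cuts after base 3 of each site, so after positions 5, 35, 77, 108.
Circular molecule, 4 cuts → 4 fragments:
  6–35 → 30 bp
  36–77 → 42 bp
  78–108 → 31 bp
  109–115 then 1–5 → 7 + 5 = 12 bp
Sorted largest to smallest: 42, 31, 30, 12 bp.

42, 31, 30, 12 bp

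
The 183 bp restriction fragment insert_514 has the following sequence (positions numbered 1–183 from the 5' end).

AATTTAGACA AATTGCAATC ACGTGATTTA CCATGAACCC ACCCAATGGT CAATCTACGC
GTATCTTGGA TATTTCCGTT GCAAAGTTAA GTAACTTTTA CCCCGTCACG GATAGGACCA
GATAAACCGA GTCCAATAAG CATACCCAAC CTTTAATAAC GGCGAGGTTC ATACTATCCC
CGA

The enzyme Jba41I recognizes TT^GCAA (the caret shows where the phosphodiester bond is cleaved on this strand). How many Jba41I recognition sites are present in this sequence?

TTGCAA occurs starting at positions 13, 79.
Jba41I cuts at 2 sites.

2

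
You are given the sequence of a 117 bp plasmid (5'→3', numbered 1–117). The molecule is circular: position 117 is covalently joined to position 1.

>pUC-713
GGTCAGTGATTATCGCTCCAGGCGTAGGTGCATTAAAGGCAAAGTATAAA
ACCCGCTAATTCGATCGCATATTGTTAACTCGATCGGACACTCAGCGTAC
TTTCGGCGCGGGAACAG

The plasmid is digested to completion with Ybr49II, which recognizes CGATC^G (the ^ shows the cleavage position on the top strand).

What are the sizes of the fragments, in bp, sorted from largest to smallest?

98, 19 bp

Ybr49II sites (CGATCG) start at positions 62, 81.
Ybr49II cuts after base 5 of each site (before the last base), so after positions 66, 85.
Circular molecule, 2 cuts → 2 fragments:
  67–85 → 19 bp
  86–117 then 1–66 → 32 + 66 = 98 bp
Sorted largest to smallest: 98, 19 bp.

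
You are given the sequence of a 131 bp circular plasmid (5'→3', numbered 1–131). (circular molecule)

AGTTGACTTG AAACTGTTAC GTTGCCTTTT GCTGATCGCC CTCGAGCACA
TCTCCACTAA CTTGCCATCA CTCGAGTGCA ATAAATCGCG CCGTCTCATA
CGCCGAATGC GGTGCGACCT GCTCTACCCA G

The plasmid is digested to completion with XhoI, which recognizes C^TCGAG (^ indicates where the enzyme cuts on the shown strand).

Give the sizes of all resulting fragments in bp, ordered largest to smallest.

XhoI sites (CTCGAG) start at positions 41, 71.
XhoI cuts after the first base of each site, so after positions 41, 71.
Circular molecule, 2 cuts → 2 fragments:
  42–71 → 30 bp
  72–131 then 1–41 → 60 + 41 = 101 bp
Sorted largest to smallest: 101, 30 bp.

101, 30 bp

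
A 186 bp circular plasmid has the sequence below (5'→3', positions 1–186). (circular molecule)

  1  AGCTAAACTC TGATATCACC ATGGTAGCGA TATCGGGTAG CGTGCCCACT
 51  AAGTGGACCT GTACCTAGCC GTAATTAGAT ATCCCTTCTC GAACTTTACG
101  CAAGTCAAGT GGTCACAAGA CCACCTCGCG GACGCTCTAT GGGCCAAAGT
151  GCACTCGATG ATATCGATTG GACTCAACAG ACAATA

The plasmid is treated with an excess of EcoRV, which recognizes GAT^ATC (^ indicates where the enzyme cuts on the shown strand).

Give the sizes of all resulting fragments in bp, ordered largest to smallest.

82, 49, 38, 17 bp

EcoRV sites (GATATC) start at positions 12, 29, 78, 160.
EcoRV cuts after base 3 of each site, so after positions 14, 31, 80, 162.
Circular molecule, 4 cuts → 4 fragments:
  15–31 → 17 bp
  32–80 → 49 bp
  81–162 → 82 bp
  163–186 then 1–14 → 24 + 14 = 38 bp
Sorted largest to smallest: 82, 49, 38, 17 bp.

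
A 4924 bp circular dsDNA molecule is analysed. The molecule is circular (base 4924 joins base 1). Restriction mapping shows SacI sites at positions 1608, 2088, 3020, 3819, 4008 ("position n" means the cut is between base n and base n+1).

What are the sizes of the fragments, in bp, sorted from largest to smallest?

2524, 932, 799, 480, 189 bp

Circular molecule, 5 cuts → 5 fragments:
  2088 − 1608 = 480 bp
  3020 − 2088 = 932 bp
  3819 − 3020 = 799 bp
  4008 − 3819 = 189 bp
  wrap: 4924 − 4008 + 1608 = 2524 bp
Sorted largest to smallest: 2524, 932, 799, 480, 189 bp.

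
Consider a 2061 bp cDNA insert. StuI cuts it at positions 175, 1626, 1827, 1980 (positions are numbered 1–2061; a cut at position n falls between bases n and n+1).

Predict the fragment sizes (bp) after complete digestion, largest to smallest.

1451, 201, 175, 153, 81 bp

Linear molecule, 4 cuts → 5 fragments:
  175 − 0 = 175 bp
  1626 − 175 = 1451 bp
  1827 − 1626 = 201 bp
  1980 − 1827 = 153 bp
  2061 − 1980 = 81 bp
Sorted largest to smallest: 1451, 201, 175, 153, 81 bp.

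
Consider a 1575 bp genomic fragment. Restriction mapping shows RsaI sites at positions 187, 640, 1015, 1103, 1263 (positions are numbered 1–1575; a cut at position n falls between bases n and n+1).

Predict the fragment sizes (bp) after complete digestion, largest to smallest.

453, 375, 312, 187, 160, 88 bp

Linear molecule, 5 cuts → 6 fragments:
  187 − 0 = 187 bp
  640 − 187 = 453 bp
  1015 − 640 = 375 bp
  1103 − 1015 = 88 bp
  1263 − 1103 = 160 bp
  1575 − 1263 = 312 bp
Sorted largest to smallest: 453, 375, 312, 187, 160, 88 bp.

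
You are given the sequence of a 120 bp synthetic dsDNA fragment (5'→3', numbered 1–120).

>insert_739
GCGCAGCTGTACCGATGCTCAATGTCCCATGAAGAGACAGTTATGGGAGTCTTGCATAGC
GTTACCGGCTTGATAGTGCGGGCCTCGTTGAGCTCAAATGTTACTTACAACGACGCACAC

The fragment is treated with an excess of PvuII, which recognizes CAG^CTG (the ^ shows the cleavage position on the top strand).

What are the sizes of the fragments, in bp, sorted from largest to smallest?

The PvuII site (CAGCTG) starts at position 4.
PvuII cuts after base 3 of each site, so after position 6.
Linear molecule, 1 cut → 2 fragments:
  1–6 → 6 bp
  7–120 → 114 bp
Sorted largest to smallest: 114, 6 bp.

114, 6 bp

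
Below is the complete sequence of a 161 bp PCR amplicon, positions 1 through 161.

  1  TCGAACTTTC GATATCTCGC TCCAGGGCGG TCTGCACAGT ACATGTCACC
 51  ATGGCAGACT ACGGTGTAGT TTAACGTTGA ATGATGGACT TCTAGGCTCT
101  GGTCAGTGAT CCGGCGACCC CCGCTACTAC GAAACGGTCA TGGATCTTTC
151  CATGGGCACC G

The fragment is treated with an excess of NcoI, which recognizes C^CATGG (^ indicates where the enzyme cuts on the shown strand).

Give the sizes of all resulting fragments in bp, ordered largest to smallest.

NcoI sites (CCATGG) start at positions 49, 150.
NcoI cuts after the first base of each site, so after positions 49, 150.
Linear molecule, 2 cuts → 3 fragments:
  1–49 → 49 bp
  50–150 → 101 bp
  151–161 → 11 bp
Sorted largest to smallest: 101, 49, 11 bp.

101, 49, 11 bp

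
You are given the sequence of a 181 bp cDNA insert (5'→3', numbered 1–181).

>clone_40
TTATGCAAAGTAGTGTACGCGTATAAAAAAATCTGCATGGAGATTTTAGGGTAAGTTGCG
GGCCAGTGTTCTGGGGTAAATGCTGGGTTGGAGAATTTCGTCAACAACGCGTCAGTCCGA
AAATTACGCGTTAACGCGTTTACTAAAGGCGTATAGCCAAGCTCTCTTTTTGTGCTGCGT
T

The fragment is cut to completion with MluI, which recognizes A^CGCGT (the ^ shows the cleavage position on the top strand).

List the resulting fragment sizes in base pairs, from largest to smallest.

90, 47, 19, 17, 8 bp

MluI sites (ACGCGT) start at positions 17, 107, 126, 134.
MluI cuts after the first base of each site, so after positions 17, 107, 126, 134.
Linear molecule, 4 cuts → 5 fragments:
  1–17 → 17 bp
  18–107 → 90 bp
  108–126 → 19 bp
  127–134 → 8 bp
  135–181 → 47 bp
Sorted largest to smallest: 90, 47, 19, 17, 8 bp.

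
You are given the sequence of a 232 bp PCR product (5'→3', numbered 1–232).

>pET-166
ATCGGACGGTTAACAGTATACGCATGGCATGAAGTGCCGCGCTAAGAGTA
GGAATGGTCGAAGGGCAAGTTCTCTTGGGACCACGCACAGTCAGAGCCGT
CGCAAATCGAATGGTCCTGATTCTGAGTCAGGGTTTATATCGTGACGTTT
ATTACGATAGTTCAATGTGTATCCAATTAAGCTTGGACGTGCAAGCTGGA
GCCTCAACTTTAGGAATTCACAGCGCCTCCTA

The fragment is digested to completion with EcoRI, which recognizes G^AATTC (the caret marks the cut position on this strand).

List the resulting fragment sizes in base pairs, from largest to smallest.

The EcoRI site (GAATTC) starts at position 214.
EcoRI cuts after the first base of each site, so after position 214.
Linear molecule, 1 cut → 2 fragments:
  1–214 → 214 bp
  215–232 → 18 bp
Sorted largest to smallest: 214, 18 bp.

214, 18 bp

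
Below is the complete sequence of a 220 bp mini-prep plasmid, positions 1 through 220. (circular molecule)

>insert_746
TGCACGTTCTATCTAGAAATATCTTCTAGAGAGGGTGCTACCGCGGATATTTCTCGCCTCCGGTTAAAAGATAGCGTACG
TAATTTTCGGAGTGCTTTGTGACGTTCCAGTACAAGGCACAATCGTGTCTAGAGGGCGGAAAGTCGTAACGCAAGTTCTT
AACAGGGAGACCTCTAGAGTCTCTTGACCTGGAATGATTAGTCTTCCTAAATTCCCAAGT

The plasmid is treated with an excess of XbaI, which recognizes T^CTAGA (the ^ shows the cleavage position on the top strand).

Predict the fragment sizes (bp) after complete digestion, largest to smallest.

XbaI sites (TCTAGA) start at positions 12, 25, 128, 173.
XbaI cuts after the first base of each site, so after positions 12, 25, 128, 173.
Circular molecule, 4 cuts → 4 fragments:
  13–25 → 13 bp
  26–128 → 103 bp
  129–173 → 45 bp
  174–220 then 1–12 → 47 + 12 = 59 bp
Sorted largest to smallest: 103, 59, 45, 13 bp.

103, 59, 45, 13 bp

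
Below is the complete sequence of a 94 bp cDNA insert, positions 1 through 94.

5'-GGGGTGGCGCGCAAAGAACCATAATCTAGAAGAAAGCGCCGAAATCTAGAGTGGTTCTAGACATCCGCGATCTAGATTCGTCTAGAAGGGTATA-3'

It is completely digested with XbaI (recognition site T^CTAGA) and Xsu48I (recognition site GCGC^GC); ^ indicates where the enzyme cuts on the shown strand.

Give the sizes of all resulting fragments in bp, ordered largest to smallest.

20, 15, 15, 13, 11, 10, 10 bp

XbaI sites (TCTAGA) start at positions 25, 45, 56, 71, 81.
XbaI cuts after the first base of each site, so after positions 25, 45, 56, 71, 81.
The Xsu48I site (GCGCGC) starts at position 7.
Xsu48I cuts after base 4 of each site, so after position 10.
Combined cut positions: 10, 25, 45, 56, 71, 81.
Linear molecule, 6 cuts → 7 fragments:
  1–10 → 10 bp
  11–25 → 15 bp
  26–45 → 20 bp
  46–56 → 11 bp
  57–71 → 15 bp
  72–81 → 10 bp
  82–94 → 13 bp
Sorted largest to smallest: 20, 15, 15, 13, 11, 10, 10 bp.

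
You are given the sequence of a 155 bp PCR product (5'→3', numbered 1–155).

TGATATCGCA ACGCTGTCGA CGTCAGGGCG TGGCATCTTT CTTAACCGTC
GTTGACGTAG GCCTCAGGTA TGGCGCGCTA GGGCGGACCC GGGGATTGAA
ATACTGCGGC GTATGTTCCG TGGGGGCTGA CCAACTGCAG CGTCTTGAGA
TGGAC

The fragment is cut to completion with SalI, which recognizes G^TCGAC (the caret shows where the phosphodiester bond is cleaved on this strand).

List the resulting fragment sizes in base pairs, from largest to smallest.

139, 16 bp

The SalI site (GTCGAC) starts at position 16.
SalI cuts after the first base of each site, so after position 16.
Linear molecule, 1 cut → 2 fragments:
  1–16 → 16 bp
  17–155 → 139 bp
Sorted largest to smallest: 139, 16 bp.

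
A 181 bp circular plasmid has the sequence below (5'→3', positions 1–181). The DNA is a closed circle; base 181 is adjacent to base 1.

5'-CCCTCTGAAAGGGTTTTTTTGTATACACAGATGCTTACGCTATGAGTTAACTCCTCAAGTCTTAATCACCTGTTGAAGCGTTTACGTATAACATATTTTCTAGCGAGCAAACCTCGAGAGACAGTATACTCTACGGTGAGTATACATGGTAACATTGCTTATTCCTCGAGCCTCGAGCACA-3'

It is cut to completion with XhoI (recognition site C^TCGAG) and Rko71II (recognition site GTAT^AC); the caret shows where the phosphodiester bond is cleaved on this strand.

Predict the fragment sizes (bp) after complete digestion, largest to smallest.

XhoI sites (CTCGAG) start at positions 113, 165, 172.
XhoI cuts after the first base of each site, so after positions 113, 165, 172.
Rko71II sites (GTATAC) start at positions 21, 124, 140.
Rko71II cuts after base 4 of each site, so after positions 24, 127, 143.
Combined cut positions: 24, 113, 127, 143, 165, 172.
Circular molecule, 6 cuts → 6 fragments:
  25–113 → 89 bp
  114–127 → 14 bp
  128–143 → 16 bp
  144–165 → 22 bp
  166–172 → 7 bp
  173–181 then 1–24 → 9 + 24 = 33 bp
Sorted largest to smallest: 89, 33, 22, 16, 14, 7 bp.

89, 33, 22, 16, 14, 7 bp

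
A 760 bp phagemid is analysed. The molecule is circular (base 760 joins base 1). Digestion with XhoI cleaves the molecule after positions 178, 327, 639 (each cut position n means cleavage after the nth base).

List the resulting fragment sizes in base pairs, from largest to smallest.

312, 299, 149 bp

Circular molecule, 3 cuts → 3 fragments:
  327 − 178 = 149 bp
  639 − 327 = 312 bp
  wrap: 760 − 639 + 178 = 299 bp
Sorted largest to smallest: 312, 299, 149 bp.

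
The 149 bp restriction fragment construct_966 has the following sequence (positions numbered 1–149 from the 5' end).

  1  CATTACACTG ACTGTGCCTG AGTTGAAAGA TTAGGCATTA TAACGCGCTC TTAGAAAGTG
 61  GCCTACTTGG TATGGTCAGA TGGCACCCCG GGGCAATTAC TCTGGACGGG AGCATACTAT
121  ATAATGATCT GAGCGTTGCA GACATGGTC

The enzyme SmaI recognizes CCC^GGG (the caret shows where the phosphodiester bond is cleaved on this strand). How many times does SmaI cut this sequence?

CCCGGG occurs starting at position 87.
SmaI cuts at 1 site.

1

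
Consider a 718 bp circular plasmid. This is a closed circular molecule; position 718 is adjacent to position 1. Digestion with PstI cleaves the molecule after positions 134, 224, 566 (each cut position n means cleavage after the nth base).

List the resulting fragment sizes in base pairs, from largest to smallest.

342, 286, 90 bp

Circular molecule, 3 cuts → 3 fragments:
  224 − 134 = 90 bp
  566 − 224 = 342 bp
  wrap: 718 − 566 + 134 = 286 bp
Sorted largest to smallest: 342, 286, 90 bp.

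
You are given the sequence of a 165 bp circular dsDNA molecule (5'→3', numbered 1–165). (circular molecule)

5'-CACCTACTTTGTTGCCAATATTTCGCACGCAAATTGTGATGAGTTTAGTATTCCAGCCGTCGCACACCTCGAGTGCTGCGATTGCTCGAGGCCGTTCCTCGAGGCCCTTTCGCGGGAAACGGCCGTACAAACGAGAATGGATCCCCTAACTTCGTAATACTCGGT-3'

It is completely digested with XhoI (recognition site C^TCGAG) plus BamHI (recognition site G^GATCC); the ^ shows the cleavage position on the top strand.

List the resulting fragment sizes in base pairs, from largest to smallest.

94, 41, 17, 13 bp

XhoI sites (CTCGAG) start at positions 68, 85, 98.
XhoI cuts after the first base of each site, so after positions 68, 85, 98.
The BamHI site (GGATCC) starts at position 139.
BamHI cuts after the first base of each site, so after position 139.
Combined cut positions: 68, 85, 98, 139.
Circular molecule, 4 cuts → 4 fragments:
  69–85 → 17 bp
  86–98 → 13 bp
  99–139 → 41 bp
  140–165 then 1–68 → 26 + 68 = 94 bp
Sorted largest to smallest: 94, 41, 17, 13 bp.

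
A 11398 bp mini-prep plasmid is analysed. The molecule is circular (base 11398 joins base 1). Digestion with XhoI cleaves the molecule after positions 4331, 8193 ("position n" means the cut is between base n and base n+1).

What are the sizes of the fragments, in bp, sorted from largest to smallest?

Circular molecule, 2 cuts → 2 fragments:
  8193 − 4331 = 3862 bp
  wrap: 11398 − 8193 + 4331 = 7536 bp
Sorted largest to smallest: 7536, 3862 bp.

7536, 3862 bp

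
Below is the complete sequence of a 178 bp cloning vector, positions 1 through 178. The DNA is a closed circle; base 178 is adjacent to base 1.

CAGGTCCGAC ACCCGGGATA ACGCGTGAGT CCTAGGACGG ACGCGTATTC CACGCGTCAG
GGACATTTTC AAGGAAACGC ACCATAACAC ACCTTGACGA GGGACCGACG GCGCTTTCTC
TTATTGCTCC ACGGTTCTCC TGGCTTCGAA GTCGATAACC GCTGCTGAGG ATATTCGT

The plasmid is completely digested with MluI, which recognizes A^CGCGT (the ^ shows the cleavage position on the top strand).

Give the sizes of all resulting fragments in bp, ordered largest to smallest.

147, 20, 11 bp

MluI sites (ACGCGT) start at positions 21, 41, 52.
MluI cuts after the first base of each site, so after positions 21, 41, 52.
Circular molecule, 3 cuts → 3 fragments:
  22–41 → 20 bp
  42–52 → 11 bp
  53–178 then 1–21 → 126 + 21 = 147 bp
Sorted largest to smallest: 147, 20, 11 bp.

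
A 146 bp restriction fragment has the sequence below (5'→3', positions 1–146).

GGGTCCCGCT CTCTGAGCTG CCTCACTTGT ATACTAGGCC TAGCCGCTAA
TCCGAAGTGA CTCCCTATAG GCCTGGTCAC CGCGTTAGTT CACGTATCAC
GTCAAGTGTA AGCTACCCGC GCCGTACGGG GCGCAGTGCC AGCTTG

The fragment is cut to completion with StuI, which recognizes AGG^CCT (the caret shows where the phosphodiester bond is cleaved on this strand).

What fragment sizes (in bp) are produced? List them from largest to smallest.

75, 38, 33 bp

StuI sites (AGGCCT) start at positions 36, 69.
StuI cuts after base 3 of each site, so after positions 38, 71.
Linear molecule, 2 cuts → 3 fragments:
  1–38 → 38 bp
  39–71 → 33 bp
  72–146 → 75 bp
Sorted largest to smallest: 75, 38, 33 bp.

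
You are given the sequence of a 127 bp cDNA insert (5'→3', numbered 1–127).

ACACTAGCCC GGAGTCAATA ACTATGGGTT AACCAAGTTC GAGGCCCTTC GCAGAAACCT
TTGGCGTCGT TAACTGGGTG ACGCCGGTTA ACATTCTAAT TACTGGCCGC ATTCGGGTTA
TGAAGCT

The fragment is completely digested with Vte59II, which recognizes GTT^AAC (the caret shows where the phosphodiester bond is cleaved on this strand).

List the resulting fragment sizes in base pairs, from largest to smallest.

Vte59II sites (GTTAAC) start at positions 28, 69, 87.
Vte59II cuts after base 3 of each site, so after positions 30, 71, 89.
Linear molecule, 3 cuts → 4 fragments:
  1–30 → 30 bp
  31–71 → 41 bp
  72–89 → 18 bp
  90–127 → 38 bp
Sorted largest to smallest: 41, 38, 30, 18 bp.

41, 38, 30, 18 bp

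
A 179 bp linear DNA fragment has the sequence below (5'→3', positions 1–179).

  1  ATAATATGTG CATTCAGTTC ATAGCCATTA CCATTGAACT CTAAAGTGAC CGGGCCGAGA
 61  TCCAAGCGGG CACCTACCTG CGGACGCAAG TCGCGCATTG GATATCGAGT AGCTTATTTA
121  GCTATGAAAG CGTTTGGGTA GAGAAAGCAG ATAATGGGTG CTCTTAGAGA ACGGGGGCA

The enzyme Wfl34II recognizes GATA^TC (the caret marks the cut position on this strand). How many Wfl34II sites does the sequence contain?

1

GATATC occurs starting at position 101.
Wfl34II cuts at 1 site.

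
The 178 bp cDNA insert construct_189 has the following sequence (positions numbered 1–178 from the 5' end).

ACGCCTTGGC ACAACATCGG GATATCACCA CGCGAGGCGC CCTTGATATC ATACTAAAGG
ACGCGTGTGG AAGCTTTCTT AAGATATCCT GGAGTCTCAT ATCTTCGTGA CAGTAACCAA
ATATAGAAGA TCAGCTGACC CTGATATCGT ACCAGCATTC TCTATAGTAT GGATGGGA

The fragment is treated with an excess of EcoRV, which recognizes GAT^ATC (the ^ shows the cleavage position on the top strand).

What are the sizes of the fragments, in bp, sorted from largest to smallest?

60, 38, 33, 24, 23 bp

EcoRV sites (GATATC) start at positions 21, 45, 83, 143.
EcoRV cuts after base 3 of each site, so after positions 23, 47, 85, 145.
Linear molecule, 4 cuts → 5 fragments:
  1–23 → 23 bp
  24–47 → 24 bp
  48–85 → 38 bp
  86–145 → 60 bp
  146–178 → 33 bp
Sorted largest to smallest: 60, 38, 33, 24, 23 bp.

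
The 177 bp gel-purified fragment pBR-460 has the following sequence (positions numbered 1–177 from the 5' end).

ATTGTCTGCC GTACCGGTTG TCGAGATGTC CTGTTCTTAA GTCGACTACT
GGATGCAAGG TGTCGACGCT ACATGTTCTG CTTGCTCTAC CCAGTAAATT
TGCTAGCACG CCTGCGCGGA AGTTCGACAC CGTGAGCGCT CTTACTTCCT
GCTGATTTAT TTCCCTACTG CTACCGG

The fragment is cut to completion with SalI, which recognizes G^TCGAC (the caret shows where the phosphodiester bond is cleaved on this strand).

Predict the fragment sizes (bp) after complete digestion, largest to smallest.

115, 41, 21 bp

SalI sites (GTCGAC) start at positions 41, 62.
SalI cuts after the first base of each site, so after positions 41, 62.
Linear molecule, 2 cuts → 3 fragments:
  1–41 → 41 bp
  42–62 → 21 bp
  63–177 → 115 bp
Sorted largest to smallest: 115, 41, 21 bp.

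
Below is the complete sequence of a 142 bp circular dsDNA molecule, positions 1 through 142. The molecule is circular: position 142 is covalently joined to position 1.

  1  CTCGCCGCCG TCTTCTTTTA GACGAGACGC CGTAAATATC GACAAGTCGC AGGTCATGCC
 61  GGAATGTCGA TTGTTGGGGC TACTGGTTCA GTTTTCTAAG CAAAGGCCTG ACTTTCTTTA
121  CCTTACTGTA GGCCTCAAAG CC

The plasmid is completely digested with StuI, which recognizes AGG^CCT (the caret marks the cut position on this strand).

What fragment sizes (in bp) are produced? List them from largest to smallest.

StuI sites (AGGCCT) start at positions 104, 130.
StuI cuts after base 3 of each site, so after positions 106, 132.
Circular molecule, 2 cuts → 2 fragments:
  107–132 → 26 bp
  133–142 then 1–106 → 10 + 106 = 116 bp
Sorted largest to smallest: 116, 26 bp.

116, 26 bp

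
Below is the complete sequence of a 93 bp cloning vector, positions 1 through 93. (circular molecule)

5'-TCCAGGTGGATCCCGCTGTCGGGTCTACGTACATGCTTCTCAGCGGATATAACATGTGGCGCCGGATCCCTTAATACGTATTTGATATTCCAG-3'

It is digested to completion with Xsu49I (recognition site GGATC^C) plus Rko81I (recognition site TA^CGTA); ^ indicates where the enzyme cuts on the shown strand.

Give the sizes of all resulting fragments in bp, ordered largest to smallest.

Xsu49I sites (GGATCC) start at positions 8, 64.
Xsu49I cuts after base 5 of each site (before the last base), so after positions 12, 68.
Rko81I sites (TACGTA) start at positions 26, 75.
Rko81I cuts after base 2 of each site, so after positions 27, 76.
Combined cut positions: 12, 27, 68, 76.
Circular molecule, 4 cuts → 4 fragments:
  13–27 → 15 bp
  28–68 → 41 bp
  69–76 → 8 bp
  77–93 then 1–12 → 17 + 12 = 29 bp
Sorted largest to smallest: 41, 29, 15, 8 bp.

41, 29, 15, 8 bp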